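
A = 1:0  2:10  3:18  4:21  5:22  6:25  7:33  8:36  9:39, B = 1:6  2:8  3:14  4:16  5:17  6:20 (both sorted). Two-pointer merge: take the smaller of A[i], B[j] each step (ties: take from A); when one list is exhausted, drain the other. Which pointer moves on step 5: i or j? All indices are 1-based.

j

i=1 j=1: A[i]=0<=B[j]=6 take 0, i++
i=2 j=1: A[i]=10>B[j]=6 take 6, j++
i=2 j=2: A[i]=10>B[j]=8 take 8, j++
i=2 j=3: A[i]=10<=B[j]=14 take 10, i++
i=3 j=3: A[i]=18>B[j]=14 take 14, j++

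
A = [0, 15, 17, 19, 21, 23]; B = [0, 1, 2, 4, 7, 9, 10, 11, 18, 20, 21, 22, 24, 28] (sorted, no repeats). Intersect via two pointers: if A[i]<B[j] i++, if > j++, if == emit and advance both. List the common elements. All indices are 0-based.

intersection = [0, 21]

[i=0,j=0] 0==0 emit → i++,j++
[i=1,j=1] 15>1 → j++
[i=1,j=2] 15>2 → j++
[i=1,j=3] 15>4 → j++
[i=1,j=4] 15>7 → j++
[i=1,j=5] 15>9 → j++
[i=1,j=6] 15>10 → j++
[i=1,j=7] 15>11 → j++
[i=1,j=8] 15<18 → i++
[i=2,j=8] 17<18 → i++
[i=3,j=8] 19>18 → j++
[i=3,j=9] 19<20 → i++
[i=4,j=9] 21>20 → j++
[i=4,j=10] 21==21 emit → i++,j++
[i=5,j=11] 23>22 → j++
[i=5,j=12] 23<24 → i++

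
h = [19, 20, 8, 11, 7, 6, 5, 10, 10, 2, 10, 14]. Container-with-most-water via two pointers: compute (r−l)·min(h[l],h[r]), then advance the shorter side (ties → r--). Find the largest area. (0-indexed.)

max area = 154

l=0 r=11: min(19,14)*11=154 best=154 *, r--
l=0 r=10: min(19,10)*10=100 best=154, r--
l=0 r=9: min(19,2)*9=18 best=154, r--
l=0 r=8: min(19,10)*8=80 best=154, r--
l=0 r=7: min(19,10)*7=70 best=154, r--
l=0 r=6: min(19,5)*6=30 best=154, r--
l=0 r=5: min(19,6)*5=30 best=154, r--
l=0 r=4: min(19,7)*4=28 best=154, r--
l=0 r=3: min(19,11)*3=33 best=154, r--
l=0 r=2: min(19,8)*2=16 best=154, r--
l=0 r=1: min(19,20)*1=19 best=154, l++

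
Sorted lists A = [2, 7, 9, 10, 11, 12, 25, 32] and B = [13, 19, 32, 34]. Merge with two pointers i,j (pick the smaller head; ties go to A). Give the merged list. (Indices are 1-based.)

[2, 7, 9, 10, 11, 12, 13, 19, 25, 32, 32, 34]

[i=1,j=1] A[i]=2<=B[j]=13 take 2 → i++
[i=2,j=1] A[i]=7<=B[j]=13 take 7 → i++
[i=3,j=1] A[i]=9<=B[j]=13 take 9 → i++
[i=4,j=1] A[i]=10<=B[j]=13 take 10 → i++
[i=5,j=1] A[i]=11<=B[j]=13 take 11 → i++
[i=6,j=1] A[i]=12<=B[j]=13 take 12 → i++
[i=7,j=1] A[i]=25>B[j]=13 take 13 → j++
[i=7,j=2] A[i]=25>B[j]=19 take 19 → j++
[i=7,j=3] A[i]=25<=B[j]=32 take 25 → i++
[i=8,j=3] A[i]=32<=B[j]=32 take 32 → i++
[i=9,j=3] A done, take B[j]=32 → j++
[i=9,j=4] A done, take B[j]=34 → j++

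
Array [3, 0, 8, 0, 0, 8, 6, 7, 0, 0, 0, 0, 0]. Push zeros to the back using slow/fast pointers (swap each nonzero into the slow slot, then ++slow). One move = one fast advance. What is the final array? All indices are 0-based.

[3, 8, 8, 6, 7, 0, 0, 0, 0, 0, 0, 0, 0]

slow=0 fast=0: a[fast]=3≠0 swap→a[0]=3, slow++,fast++
slow=1 fast=1: a[fast]=0, fast++
slow=1 fast=2: a[fast]=8≠0 swap→a[1]=8, slow++,fast++
slow=2 fast=3: a[fast]=0, fast++
slow=2 fast=4: a[fast]=0, fast++
slow=2 fast=5: a[fast]=8≠0 swap→a[2]=8, slow++,fast++
slow=3 fast=6: a[fast]=6≠0 swap→a[3]=6, slow++,fast++
slow=4 fast=7: a[fast]=7≠0 swap→a[4]=7, slow++,fast++
slow=5 fast=8: a[fast]=0, fast++
slow=5 fast=9: a[fast]=0, fast++
slow=5 fast=10: a[fast]=0, fast++
slow=5 fast=11: a[fast]=0, fast++
slow=5 fast=12: a[fast]=0, fast++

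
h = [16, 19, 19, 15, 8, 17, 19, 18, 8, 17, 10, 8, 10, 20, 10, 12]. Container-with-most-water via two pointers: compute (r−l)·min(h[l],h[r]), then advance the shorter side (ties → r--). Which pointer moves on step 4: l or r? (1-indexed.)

[1,16] min(16,12)*15=180 best=180 * → r--
[1,15] min(16,10)*14=140 best=180 → r--
[1,14] min(16,20)*13=208 best=208 * → l++
[2,14] min(19,20)*12=228 best=228 * → l++

l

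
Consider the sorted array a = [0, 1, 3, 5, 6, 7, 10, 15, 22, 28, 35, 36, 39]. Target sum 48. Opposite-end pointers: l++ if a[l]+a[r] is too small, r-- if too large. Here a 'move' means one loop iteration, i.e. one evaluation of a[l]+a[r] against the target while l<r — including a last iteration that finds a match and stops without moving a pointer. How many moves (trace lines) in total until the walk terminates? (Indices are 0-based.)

l=0 r=12: 0+39=39 <48, l++
l=1 r=12: 1+39=40 <48, l++
l=2 r=12: 3+39=42 <48, l++
l=3 r=12: 5+39=44 <48, l++
l=4 r=12: 6+39=45 <48, l++
l=5 r=12: 7+39=46 <48, l++
l=6 r=12: 10+39=49 >48, r--
l=6 r=11: 10+36=46 <48, l++
l=7 r=11: 15+36=51 >48, r--
l=7 r=10: 15+35=50 >48, r--
l=7 r=9: 15+28=43 <48, l++
l=8 r=9: 22+28=50 >48, r--

12 moves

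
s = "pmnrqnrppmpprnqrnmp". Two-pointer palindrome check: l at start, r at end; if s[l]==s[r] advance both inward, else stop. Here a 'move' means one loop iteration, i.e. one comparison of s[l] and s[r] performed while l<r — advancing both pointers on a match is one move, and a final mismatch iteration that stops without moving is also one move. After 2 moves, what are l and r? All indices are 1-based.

l=3, r=17

[1,19] 'p'=='p' → l++,r--
[2,18] 'm'=='m' → l++,r--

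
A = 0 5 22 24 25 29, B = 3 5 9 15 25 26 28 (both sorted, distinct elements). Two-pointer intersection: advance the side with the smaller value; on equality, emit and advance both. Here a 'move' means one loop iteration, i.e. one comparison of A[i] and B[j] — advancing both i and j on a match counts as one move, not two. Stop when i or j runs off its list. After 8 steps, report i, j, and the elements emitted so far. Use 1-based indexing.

i=1 j=1: 0<3, i++
i=2 j=1: 5>3, j++
i=2 j=2: 5==5 emit, i++,j++
i=3 j=3: 22>9, j++
i=3 j=4: 22>15, j++
i=3 j=5: 22<25, i++
i=4 j=5: 24<25, i++
i=5 j=5: 25==25 emit, i++,j++

i=6, j=6, emitted=[5, 25]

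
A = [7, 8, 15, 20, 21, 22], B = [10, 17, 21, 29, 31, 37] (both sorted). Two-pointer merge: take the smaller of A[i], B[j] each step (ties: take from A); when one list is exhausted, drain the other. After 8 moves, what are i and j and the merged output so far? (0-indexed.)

i=5, j=3, merged so far=[7, 8, 10, 15, 17, 20, 21, 21]

[i=0,j=0] A[i]=7<=B[j]=10 take 7 → i++
[i=1,j=0] A[i]=8<=B[j]=10 take 8 → i++
[i=2,j=0] A[i]=15>B[j]=10 take 10 → j++
[i=2,j=1] A[i]=15<=B[j]=17 take 15 → i++
[i=3,j=1] A[i]=20>B[j]=17 take 17 → j++
[i=3,j=2] A[i]=20<=B[j]=21 take 20 → i++
[i=4,j=2] A[i]=21<=B[j]=21 take 21 → i++
[i=5,j=2] A[i]=22>B[j]=21 take 21 → j++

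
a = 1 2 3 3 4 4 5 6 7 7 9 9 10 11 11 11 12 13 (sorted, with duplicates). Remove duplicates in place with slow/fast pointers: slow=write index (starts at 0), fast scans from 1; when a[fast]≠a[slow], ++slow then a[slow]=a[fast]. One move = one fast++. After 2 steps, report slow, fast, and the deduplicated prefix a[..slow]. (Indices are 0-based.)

slow=2, fast=3, prefix=[1, 2, 3]

slow=0 fast=1: a[fast]=2≠a[slow]=1 write a[1]=2, slow++,fast++
slow=1 fast=2: a[fast]=3≠a[slow]=2 write a[2]=3, slow++,fast++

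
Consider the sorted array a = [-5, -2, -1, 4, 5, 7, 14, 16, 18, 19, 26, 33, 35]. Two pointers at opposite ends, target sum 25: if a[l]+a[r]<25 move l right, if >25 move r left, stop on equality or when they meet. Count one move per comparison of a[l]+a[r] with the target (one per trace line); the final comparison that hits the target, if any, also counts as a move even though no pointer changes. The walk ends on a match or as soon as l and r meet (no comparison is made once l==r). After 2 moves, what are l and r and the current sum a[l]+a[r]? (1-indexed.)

l=1, r=11, sum=21

[1,13] -5+35=30 >25 → r--
[1,12] -5+33=28 >25 → r--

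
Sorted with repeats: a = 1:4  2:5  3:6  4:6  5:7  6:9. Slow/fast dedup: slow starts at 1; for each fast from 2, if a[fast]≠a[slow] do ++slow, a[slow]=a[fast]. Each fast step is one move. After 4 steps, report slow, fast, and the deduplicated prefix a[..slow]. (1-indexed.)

slow=1 fast=2: a[fast]=5≠a[slow]=4 write a[2]=5, slow++,fast++
slow=2 fast=3: a[fast]=6≠a[slow]=5 write a[3]=6, slow++,fast++
slow=3 fast=4: a[fast]=6=a[slow] dup, fast++
slow=3 fast=5: a[fast]=7≠a[slow]=6 write a[4]=7, slow++,fast++

slow=4, fast=6, prefix=[4, 5, 6, 7]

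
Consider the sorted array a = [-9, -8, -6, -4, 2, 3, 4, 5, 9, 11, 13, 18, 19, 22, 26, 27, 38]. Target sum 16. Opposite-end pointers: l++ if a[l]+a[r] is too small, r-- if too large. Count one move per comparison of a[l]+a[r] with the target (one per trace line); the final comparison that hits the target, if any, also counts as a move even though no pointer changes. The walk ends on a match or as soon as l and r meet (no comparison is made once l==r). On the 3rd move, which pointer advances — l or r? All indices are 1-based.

r

[1,17] -9+38=29 >16 → r--
[1,16] -9+27=18 >16 → r--
[1,15] -9+26=17 >16 → r--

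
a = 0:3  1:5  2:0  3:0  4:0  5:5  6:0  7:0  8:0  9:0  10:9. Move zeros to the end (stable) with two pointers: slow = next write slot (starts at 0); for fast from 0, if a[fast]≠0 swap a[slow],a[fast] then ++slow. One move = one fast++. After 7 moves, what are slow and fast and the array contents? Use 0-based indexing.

slow=0 fast=0: a[fast]=3≠0 swap→a[0]=3, slow++,fast++
slow=1 fast=1: a[fast]=5≠0 swap→a[1]=5, slow++,fast++
slow=2 fast=2: a[fast]=0, fast++
slow=2 fast=3: a[fast]=0, fast++
slow=2 fast=4: a[fast]=0, fast++
slow=2 fast=5: a[fast]=5≠0 swap→a[2]=5, slow++,fast++
slow=3 fast=6: a[fast]=0, fast++

slow=3, fast=7, a=[3, 5, 5, 0, 0, 0, 0, 0, 0, 0, 9]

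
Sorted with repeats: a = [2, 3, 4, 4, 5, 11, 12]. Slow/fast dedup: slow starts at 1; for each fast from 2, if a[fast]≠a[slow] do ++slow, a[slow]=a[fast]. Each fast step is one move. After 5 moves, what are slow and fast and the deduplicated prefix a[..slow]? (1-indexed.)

slow=5, fast=7, prefix=[2, 3, 4, 5, 11]

slow=1 fast=2: a[fast]=3≠a[slow]=2 write a[2]=3, slow++,fast++
slow=2 fast=3: a[fast]=4≠a[slow]=3 write a[3]=4, slow++,fast++
slow=3 fast=4: a[fast]=4=a[slow] dup, fast++
slow=3 fast=5: a[fast]=5≠a[slow]=4 write a[4]=5, slow++,fast++
slow=4 fast=6: a[fast]=11≠a[slow]=5 write a[5]=11, slow++,fast++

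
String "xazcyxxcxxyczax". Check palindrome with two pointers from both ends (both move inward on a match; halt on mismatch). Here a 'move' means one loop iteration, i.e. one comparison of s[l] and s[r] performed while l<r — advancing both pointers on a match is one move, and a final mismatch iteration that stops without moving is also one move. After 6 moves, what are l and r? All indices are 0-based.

l=6, r=8

l=0 r=14: 'x'=='x', l++,r--
l=1 r=13: 'a'=='a', l++,r--
l=2 r=12: 'z'=='z', l++,r--
l=3 r=11: 'c'=='c', l++,r--
l=4 r=10: 'y'=='y', l++,r--
l=5 r=9: 'x'=='x', l++,r--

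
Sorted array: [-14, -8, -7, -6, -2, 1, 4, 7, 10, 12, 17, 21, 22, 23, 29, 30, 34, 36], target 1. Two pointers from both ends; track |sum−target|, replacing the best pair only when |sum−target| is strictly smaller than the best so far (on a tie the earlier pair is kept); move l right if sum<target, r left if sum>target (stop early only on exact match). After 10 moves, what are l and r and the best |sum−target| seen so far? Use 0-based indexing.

l=0 r=17: -14+36=22 d=21 *, r--
l=0 r=16: -14+34=20 d=19 *, r--
l=0 r=15: -14+30=16 d=15 *, r--
l=0 r=14: -14+29=15 d=14 *, r--
l=0 r=13: -14+23=9 d=8 *, r--
l=0 r=12: -14+22=8 d=7 *, r--
l=0 r=11: -14+21=7 d=6 *, r--
l=0 r=10: -14+17=3 d=2 *, r--
l=0 r=9: -14+12=-2 d=3, l++
l=1 r=9: -8+12=4 d=3, r--

l=1, r=8, best |Δ|=2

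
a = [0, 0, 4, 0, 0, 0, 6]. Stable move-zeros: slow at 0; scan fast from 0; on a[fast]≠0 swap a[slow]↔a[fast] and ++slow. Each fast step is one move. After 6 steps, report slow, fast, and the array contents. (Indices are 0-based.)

slow=1, fast=6, a=[4, 0, 0, 0, 0, 0, 6]

slow=0 fast=0: a[fast]=0, fast++
slow=0 fast=1: a[fast]=0, fast++
slow=0 fast=2: a[fast]=4≠0 swap→a[0]=4, slow++,fast++
slow=1 fast=3: a[fast]=0, fast++
slow=1 fast=4: a[fast]=0, fast++
slow=1 fast=5: a[fast]=0, fast++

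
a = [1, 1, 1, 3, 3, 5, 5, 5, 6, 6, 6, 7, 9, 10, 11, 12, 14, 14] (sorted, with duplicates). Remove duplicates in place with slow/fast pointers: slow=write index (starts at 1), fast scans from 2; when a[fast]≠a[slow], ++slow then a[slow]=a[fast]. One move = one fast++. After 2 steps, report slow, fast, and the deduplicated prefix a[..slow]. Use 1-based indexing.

slow=1, fast=4, prefix=[1]

slow=1 fast=2: a[fast]=1=a[slow] dup, fast++
slow=1 fast=3: a[fast]=1=a[slow] dup, fast++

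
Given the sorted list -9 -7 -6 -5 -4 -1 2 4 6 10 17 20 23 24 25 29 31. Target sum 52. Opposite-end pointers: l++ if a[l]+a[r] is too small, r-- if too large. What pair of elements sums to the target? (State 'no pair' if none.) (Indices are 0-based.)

[0,16] -9+31=22 <52 → l++
[1,16] -7+31=24 <52 → l++
[2,16] -6+31=25 <52 → l++
[3,16] -5+31=26 <52 → l++
[4,16] -4+31=27 <52 → l++
[5,16] -1+31=30 <52 → l++
[6,16] 2+31=33 <52 → l++
[7,16] 4+31=35 <52 → l++
[8,16] 6+31=37 <52 → l++
[9,16] 10+31=41 <52 → l++
[10,16] 17+31=48 <52 → l++
[11,16] 20+31=51 <52 → l++
[12,16] 23+31=54 >52 → r--
[12,15] 23+29=52 → found

(23, 29)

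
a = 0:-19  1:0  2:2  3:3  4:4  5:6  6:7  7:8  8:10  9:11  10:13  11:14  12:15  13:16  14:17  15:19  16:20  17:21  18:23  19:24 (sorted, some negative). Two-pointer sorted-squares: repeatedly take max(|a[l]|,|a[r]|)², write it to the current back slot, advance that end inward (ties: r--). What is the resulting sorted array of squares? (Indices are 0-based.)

[0,19] |-19|<=|24| out[19]=576 → r--
[0,18] |-19|<=|23| out[18]=529 → r--
[0,17] |-19|<=|21| out[17]=441 → r--
[0,16] |-19|<=|20| out[16]=400 → r--
[0,15] |-19|<=|19| out[15]=361 → r--
[0,14] |-19|>|17| out[14]=361 → l++
[1,14] |0|<=|17| out[13]=289 → r--
[1,13] |0|<=|16| out[12]=256 → r--
[1,12] |0|<=|15| out[11]=225 → r--
[1,11] |0|<=|14| out[10]=196 → r--
[1,10] |0|<=|13| out[9]=169 → r--
[1,9] |0|<=|11| out[8]=121 → r--
[1,8] |0|<=|10| out[7]=100 → r--
[1,7] |0|<=|8| out[6]=64 → r--
[1,6] |0|<=|7| out[5]=49 → r--
[1,5] |0|<=|6| out[4]=36 → r--
[1,4] |0|<=|4| out[3]=16 → r--
[1,3] |0|<=|3| out[2]=9 → r--
[1,2] |0|<=|2| out[1]=4 → r--
[1,1] |0|<=|0| out[0]=0 → r--

[0, 4, 9, 16, 36, 49, 64, 100, 121, 169, 196, 225, 256, 289, 361, 361, 400, 441, 529, 576]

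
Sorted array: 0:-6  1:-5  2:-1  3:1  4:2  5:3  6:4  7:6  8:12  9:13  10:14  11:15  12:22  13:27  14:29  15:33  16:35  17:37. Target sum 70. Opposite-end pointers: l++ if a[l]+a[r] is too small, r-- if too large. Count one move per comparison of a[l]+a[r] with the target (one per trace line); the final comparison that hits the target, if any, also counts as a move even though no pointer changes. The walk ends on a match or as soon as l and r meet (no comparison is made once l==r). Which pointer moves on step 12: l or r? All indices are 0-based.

l

[0,17] -6+37=31 <70 → l++
[1,17] -5+37=32 <70 → l++
[2,17] -1+37=36 <70 → l++
[3,17] 1+37=38 <70 → l++
[4,17] 2+37=39 <70 → l++
[5,17] 3+37=40 <70 → l++
[6,17] 4+37=41 <70 → l++
[7,17] 6+37=43 <70 → l++
[8,17] 12+37=49 <70 → l++
[9,17] 13+37=50 <70 → l++
[10,17] 14+37=51 <70 → l++
[11,17] 15+37=52 <70 → l++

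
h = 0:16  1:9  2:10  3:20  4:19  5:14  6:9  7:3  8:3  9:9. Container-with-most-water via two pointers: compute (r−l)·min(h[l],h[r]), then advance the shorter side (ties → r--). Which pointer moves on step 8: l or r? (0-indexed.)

l

[0,9] min(16,9)*9=81 best=81 * → r--
[0,8] min(16,3)*8=24 best=81 → r--
[0,7] min(16,3)*7=21 best=81 → r--
[0,6] min(16,9)*6=54 best=81 → r--
[0,5] min(16,14)*5=70 best=81 → r--
[0,4] min(16,19)*4=64 best=81 → l++
[1,4] min(9,19)*3=27 best=81 → l++
[2,4] min(10,19)*2=20 best=81 → l++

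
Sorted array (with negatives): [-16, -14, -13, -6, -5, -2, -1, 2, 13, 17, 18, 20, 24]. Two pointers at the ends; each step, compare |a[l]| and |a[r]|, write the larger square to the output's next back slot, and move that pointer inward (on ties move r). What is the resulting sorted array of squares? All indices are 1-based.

[1, 4, 4, 25, 36, 169, 169, 196, 256, 289, 324, 400, 576]

[1,13] |-16|<=|24| out[13]=576 → r--
[1,12] |-16|<=|20| out[12]=400 → r--
[1,11] |-16|<=|18| out[11]=324 → r--
[1,10] |-16|<=|17| out[10]=289 → r--
[1,9] |-16|>|13| out[9]=256 → l++
[2,9] |-14|>|13| out[8]=196 → l++
[3,9] |-13|<=|13| out[7]=169 → r--
[3,8] |-13|>|2| out[6]=169 → l++
[4,8] |-6|>|2| out[5]=36 → l++
[5,8] |-5|>|2| out[4]=25 → l++
[6,8] |-2|<=|2| out[3]=4 → r--
[6,7] |-2|>|-1| out[2]=4 → l++
[7,7] |-1|<=|-1| out[1]=1 → r--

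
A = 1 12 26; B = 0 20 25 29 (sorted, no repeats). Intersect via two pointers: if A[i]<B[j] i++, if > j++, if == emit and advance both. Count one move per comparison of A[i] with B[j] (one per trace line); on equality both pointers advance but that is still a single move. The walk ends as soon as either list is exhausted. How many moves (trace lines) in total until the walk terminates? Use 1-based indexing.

6 moves

[i=1,j=1] 1>0 → j++
[i=1,j=2] 1<20 → i++
[i=2,j=2] 12<20 → i++
[i=3,j=2] 26>20 → j++
[i=3,j=3] 26>25 → j++
[i=3,j=4] 26<29 → i++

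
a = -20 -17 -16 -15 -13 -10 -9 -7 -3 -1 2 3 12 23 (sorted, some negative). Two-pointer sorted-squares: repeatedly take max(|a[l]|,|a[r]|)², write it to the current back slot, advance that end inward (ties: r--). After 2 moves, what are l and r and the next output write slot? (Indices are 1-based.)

l=2, r=13, next write slot=12

l=1 r=14: |-20|<=|23| out[14]=529, r--
l=1 r=13: |-20|>|12| out[13]=400, l++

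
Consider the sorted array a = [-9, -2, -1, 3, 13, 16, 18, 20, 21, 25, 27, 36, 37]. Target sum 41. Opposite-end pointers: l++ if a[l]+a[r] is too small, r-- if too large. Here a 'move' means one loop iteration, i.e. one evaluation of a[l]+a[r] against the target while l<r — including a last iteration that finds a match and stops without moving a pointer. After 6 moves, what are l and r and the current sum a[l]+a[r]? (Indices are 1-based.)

[1,13] -9+37=28 <41 → l++
[2,13] -2+37=35 <41 → l++
[3,13] -1+37=36 <41 → l++
[4,13] 3+37=40 <41 → l++
[5,13] 13+37=50 >41 → r--
[5,12] 13+36=49 >41 → r--

l=5, r=11, sum=40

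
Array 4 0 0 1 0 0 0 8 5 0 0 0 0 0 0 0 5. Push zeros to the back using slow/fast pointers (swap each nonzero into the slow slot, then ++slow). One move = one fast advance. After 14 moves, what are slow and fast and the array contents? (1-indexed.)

slow=5, fast=15, a=[4, 1, 8, 5, 0, 0, 0, 0, 0, 0, 0, 0, 0, 0, 0, 0, 5]

slow=1 fast=1: a[fast]=4≠0 swap→a[1]=4, slow++,fast++
slow=2 fast=2: a[fast]=0, fast++
slow=2 fast=3: a[fast]=0, fast++
slow=2 fast=4: a[fast]=1≠0 swap→a[2]=1, slow++,fast++
slow=3 fast=5: a[fast]=0, fast++
slow=3 fast=6: a[fast]=0, fast++
slow=3 fast=7: a[fast]=0, fast++
slow=3 fast=8: a[fast]=8≠0 swap→a[3]=8, slow++,fast++
slow=4 fast=9: a[fast]=5≠0 swap→a[4]=5, slow++,fast++
slow=5 fast=10: a[fast]=0, fast++
slow=5 fast=11: a[fast]=0, fast++
slow=5 fast=12: a[fast]=0, fast++
slow=5 fast=13: a[fast]=0, fast++
slow=5 fast=14: a[fast]=0, fast++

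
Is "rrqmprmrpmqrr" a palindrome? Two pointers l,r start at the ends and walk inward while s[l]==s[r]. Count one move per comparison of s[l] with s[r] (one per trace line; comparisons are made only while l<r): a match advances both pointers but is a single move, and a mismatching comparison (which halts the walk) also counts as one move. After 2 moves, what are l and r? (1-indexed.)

l=1 r=13: 'r'=='r', l++,r--
l=2 r=12: 'r'=='r', l++,r--

l=3, r=11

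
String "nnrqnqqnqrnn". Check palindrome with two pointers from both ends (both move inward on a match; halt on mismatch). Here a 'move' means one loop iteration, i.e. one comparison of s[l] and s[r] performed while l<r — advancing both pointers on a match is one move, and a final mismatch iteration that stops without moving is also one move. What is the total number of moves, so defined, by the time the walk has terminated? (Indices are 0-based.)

[0,11] 'n'=='n' → l++,r--
[1,10] 'n'=='n' → l++,r--
[2,9] 'r'=='r' → l++,r--
[3,8] 'q'=='q' → l++,r--
[4,7] 'n'=='n' → l++,r--
[5,6] 'q'=='q' → l++,r--

6 moves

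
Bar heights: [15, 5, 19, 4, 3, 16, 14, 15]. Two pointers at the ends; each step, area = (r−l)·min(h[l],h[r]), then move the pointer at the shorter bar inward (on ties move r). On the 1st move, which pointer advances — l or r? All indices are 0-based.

r

l=0 r=7: min(15,15)*7=105 best=105 *, r--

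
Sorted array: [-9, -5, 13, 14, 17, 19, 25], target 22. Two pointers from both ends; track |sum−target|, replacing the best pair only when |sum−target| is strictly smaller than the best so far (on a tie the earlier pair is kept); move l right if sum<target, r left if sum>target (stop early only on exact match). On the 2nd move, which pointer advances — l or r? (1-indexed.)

l

l=1 r=7: -9+25=16 d=6 *, l++
l=2 r=7: -5+25=20 d=2 *, l++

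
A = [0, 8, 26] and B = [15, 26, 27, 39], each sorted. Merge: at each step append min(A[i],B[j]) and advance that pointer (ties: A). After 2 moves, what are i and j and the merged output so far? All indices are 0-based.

i=0 j=0: A[i]=0<=B[j]=15 take 0, i++
i=1 j=0: A[i]=8<=B[j]=15 take 8, i++

i=2, j=0, merged so far=[0, 8]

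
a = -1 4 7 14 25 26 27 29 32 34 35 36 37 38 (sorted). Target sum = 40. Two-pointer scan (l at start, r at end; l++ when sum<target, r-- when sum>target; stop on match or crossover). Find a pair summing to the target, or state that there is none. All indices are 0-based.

(4, 36)

[0,13] -1+38=37 <40 → l++
[1,13] 4+38=42 >40 → r--
[1,12] 4+37=41 >40 → r--
[1,11] 4+36=40 → found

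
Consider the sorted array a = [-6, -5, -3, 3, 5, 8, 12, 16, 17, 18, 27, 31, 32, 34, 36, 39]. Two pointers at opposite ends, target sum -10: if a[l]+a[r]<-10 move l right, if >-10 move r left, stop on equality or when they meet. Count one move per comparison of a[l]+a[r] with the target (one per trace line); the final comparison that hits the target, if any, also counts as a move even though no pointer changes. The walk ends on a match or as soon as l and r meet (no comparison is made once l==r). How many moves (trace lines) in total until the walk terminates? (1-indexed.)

l=1 r=16: -6+39=33 >-10, r--
l=1 r=15: -6+36=30 >-10, r--
l=1 r=14: -6+34=28 >-10, r--
l=1 r=13: -6+32=26 >-10, r--
l=1 r=12: -6+31=25 >-10, r--
l=1 r=11: -6+27=21 >-10, r--
l=1 r=10: -6+18=12 >-10, r--
l=1 r=9: -6+17=11 >-10, r--
l=1 r=8: -6+16=10 >-10, r--
l=1 r=7: -6+12=6 >-10, r--
l=1 r=6: -6+8=2 >-10, r--
l=1 r=5: -6+5=-1 >-10, r--
l=1 r=4: -6+3=-3 >-10, r--
l=1 r=3: -6+-3=-9 >-10, r--
l=1 r=2: -6+-5=-11 <-10, l++

15 moves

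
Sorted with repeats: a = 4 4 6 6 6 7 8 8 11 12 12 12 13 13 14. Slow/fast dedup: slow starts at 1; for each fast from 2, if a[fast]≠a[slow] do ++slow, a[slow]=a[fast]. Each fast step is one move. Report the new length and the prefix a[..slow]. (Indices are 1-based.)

(s=1,f=2) a[fast]=4=a[slow] dup → fast++
(s=1,f=3) a[fast]=6≠a[slow]=4 write a[2]=6 → slow++,fast++
(s=2,f=4) a[fast]=6=a[slow] dup → fast++
(s=2,f=5) a[fast]=6=a[slow] dup → fast++
(s=2,f=6) a[fast]=7≠a[slow]=6 write a[3]=7 → slow++,fast++
(s=3,f=7) a[fast]=8≠a[slow]=7 write a[4]=8 → slow++,fast++
(s=4,f=8) a[fast]=8=a[slow] dup → fast++
(s=4,f=9) a[fast]=11≠a[slow]=8 write a[5]=11 → slow++,fast++
(s=5,f=10) a[fast]=12≠a[slow]=11 write a[6]=12 → slow++,fast++
(s=6,f=11) a[fast]=12=a[slow] dup → fast++
(s=6,f=12) a[fast]=12=a[slow] dup → fast++
(s=6,f=13) a[fast]=13≠a[slow]=12 write a[7]=13 → slow++,fast++
(s=7,f=14) a[fast]=13=a[slow] dup → fast++
(s=7,f=15) a[fast]=14≠a[slow]=13 write a[8]=14 → slow++,fast++

length 8; prefix = [4, 6, 7, 8, 11, 12, 13, 14]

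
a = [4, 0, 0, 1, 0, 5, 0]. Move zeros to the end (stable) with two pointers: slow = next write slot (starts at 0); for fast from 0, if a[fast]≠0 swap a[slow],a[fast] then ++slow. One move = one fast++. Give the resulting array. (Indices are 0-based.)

(s=0,f=0) a[fast]=4≠0 swap→a[0]=4 → slow++,fast++
(s=1,f=1) a[fast]=0 → fast++
(s=1,f=2) a[fast]=0 → fast++
(s=1,f=3) a[fast]=1≠0 swap→a[1]=1 → slow++,fast++
(s=2,f=4) a[fast]=0 → fast++
(s=2,f=5) a[fast]=5≠0 swap→a[2]=5 → slow++,fast++
(s=3,f=6) a[fast]=0 → fast++

[4, 1, 5, 0, 0, 0, 0]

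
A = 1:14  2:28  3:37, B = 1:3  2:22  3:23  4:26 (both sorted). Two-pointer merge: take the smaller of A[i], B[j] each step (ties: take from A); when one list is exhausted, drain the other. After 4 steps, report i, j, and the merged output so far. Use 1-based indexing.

i=2, j=4, merged so far=[3, 14, 22, 23]

[i=1,j=1] A[i]=14>B[j]=3 take 3 → j++
[i=1,j=2] A[i]=14<=B[j]=22 take 14 → i++
[i=2,j=2] A[i]=28>B[j]=22 take 22 → j++
[i=2,j=3] A[i]=28>B[j]=23 take 23 → j++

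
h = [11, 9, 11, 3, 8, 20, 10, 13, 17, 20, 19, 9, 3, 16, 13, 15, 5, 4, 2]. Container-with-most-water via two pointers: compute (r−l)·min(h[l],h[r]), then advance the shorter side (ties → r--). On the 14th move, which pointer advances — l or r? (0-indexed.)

l=0 r=18: min(11,2)*18=36 best=36 *, r--
l=0 r=17: min(11,4)*17=68 best=68 *, r--
l=0 r=16: min(11,5)*16=80 best=80 *, r--
l=0 r=15: min(11,15)*15=165 best=165 *, l++
l=1 r=15: min(9,15)*14=126 best=165, l++
l=2 r=15: min(11,15)*13=143 best=165, l++
l=3 r=15: min(3,15)*12=36 best=165, l++
l=4 r=15: min(8,15)*11=88 best=165, l++
l=5 r=15: min(20,15)*10=150 best=165, r--
l=5 r=14: min(20,13)*9=117 best=165, r--
l=5 r=13: min(20,16)*8=128 best=165, r--
l=5 r=12: min(20,3)*7=21 best=165, r--
l=5 r=11: min(20,9)*6=54 best=165, r--
l=5 r=10: min(20,19)*5=95 best=165, r--

r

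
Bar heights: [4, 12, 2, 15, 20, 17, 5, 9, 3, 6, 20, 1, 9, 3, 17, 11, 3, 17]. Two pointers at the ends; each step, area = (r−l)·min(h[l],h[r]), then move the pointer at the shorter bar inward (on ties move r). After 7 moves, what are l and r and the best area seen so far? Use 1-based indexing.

l=5, r=15, best area=221

l=1 r=18: min(4,17)*17=68 best=68 *, l++
l=2 r=18: min(12,17)*16=192 best=192 *, l++
l=3 r=18: min(2,17)*15=30 best=192, l++
l=4 r=18: min(15,17)*14=210 best=210 *, l++
l=5 r=18: min(20,17)*13=221 best=221 *, r--
l=5 r=17: min(20,3)*12=36 best=221, r--
l=5 r=16: min(20,11)*11=121 best=221, r--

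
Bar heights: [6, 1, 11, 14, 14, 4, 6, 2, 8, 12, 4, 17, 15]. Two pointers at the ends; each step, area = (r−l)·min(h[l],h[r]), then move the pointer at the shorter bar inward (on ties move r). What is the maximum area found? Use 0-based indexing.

max area = 126

l=0 r=12: min(6,15)*12=72 best=72 *, l++
l=1 r=12: min(1,15)*11=11 best=72, l++
l=2 r=12: min(11,15)*10=110 best=110 *, l++
l=3 r=12: min(14,15)*9=126 best=126 *, l++
l=4 r=12: min(14,15)*8=112 best=126, l++
l=5 r=12: min(4,15)*7=28 best=126, l++
l=6 r=12: min(6,15)*6=36 best=126, l++
l=7 r=12: min(2,15)*5=10 best=126, l++
l=8 r=12: min(8,15)*4=32 best=126, l++
l=9 r=12: min(12,15)*3=36 best=126, l++
l=10 r=12: min(4,15)*2=8 best=126, l++
l=11 r=12: min(17,15)*1=15 best=126, r--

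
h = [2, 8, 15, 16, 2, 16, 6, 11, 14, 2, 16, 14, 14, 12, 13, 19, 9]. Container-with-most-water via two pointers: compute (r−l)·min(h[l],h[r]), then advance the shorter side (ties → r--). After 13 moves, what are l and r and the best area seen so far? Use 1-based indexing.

l=13, r=16, best area=195

[1,17] min(2,9)*16=32 best=32 * → l++
[2,17] min(8,9)*15=120 best=120 * → l++
[3,17] min(15,9)*14=126 best=126 * → r--
[3,16] min(15,19)*13=195 best=195 * → l++
[4,16] min(16,19)*12=192 best=195 → l++
[5,16] min(2,19)*11=22 best=195 → l++
[6,16] min(16,19)*10=160 best=195 → l++
[7,16] min(6,19)*9=54 best=195 → l++
[8,16] min(11,19)*8=88 best=195 → l++
[9,16] min(14,19)*7=98 best=195 → l++
[10,16] min(2,19)*6=12 best=195 → l++
[11,16] min(16,19)*5=80 best=195 → l++
[12,16] min(14,19)*4=56 best=195 → l++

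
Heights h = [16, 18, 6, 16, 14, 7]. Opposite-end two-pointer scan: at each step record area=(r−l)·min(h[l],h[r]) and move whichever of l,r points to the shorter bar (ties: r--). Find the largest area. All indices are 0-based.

max area = 56

l=0 r=5: min(16,7)*5=35 best=35 *, r--
l=0 r=4: min(16,14)*4=56 best=56 *, r--
l=0 r=3: min(16,16)*3=48 best=56, r--
l=0 r=2: min(16,6)*2=12 best=56, r--
l=0 r=1: min(16,18)*1=16 best=56, l++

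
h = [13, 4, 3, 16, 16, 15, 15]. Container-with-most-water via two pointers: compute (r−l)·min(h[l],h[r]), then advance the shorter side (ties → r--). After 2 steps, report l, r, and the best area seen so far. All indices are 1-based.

[1,7] min(13,15)*6=78 best=78 * → l++
[2,7] min(4,15)*5=20 best=78 → l++

l=3, r=7, best area=78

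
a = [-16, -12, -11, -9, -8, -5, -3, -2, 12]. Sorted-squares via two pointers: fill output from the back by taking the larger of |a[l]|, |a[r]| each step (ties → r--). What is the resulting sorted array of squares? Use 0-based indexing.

[4, 9, 25, 64, 81, 121, 144, 144, 256]

[0,8] |-16|>|12| out[8]=256 → l++
[1,8] |-12|<=|12| out[7]=144 → r--
[1,7] |-12|>|-2| out[6]=144 → l++
[2,7] |-11|>|-2| out[5]=121 → l++
[3,7] |-9|>|-2| out[4]=81 → l++
[4,7] |-8|>|-2| out[3]=64 → l++
[5,7] |-5|>|-2| out[2]=25 → l++
[6,7] |-3|>|-2| out[1]=9 → l++
[7,7] |-2|<=|-2| out[0]=4 → r--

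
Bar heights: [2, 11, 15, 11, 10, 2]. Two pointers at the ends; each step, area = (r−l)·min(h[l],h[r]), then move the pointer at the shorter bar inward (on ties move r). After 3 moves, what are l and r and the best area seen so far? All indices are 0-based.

l=1, r=3, best area=30

[0,5] min(2,2)*5=10 best=10 * → r--
[0,4] min(2,10)*4=8 best=10 → l++
[1,4] min(11,10)*3=30 best=30 * → r--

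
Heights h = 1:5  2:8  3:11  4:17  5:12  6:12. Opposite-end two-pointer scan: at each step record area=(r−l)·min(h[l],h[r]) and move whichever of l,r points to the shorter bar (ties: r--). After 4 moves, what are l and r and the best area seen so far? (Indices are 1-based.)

l=1 r=6: min(5,12)*5=25 best=25 *, l++
l=2 r=6: min(8,12)*4=32 best=32 *, l++
l=3 r=6: min(11,12)*3=33 best=33 *, l++
l=4 r=6: min(17,12)*2=24 best=33, r--

l=4, r=5, best area=33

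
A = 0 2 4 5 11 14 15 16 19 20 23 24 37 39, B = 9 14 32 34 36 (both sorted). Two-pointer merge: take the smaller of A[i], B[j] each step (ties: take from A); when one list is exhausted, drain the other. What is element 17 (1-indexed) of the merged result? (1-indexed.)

[i=1,j=1] A[i]=0<=B[j]=9 take 0 → i++
[i=2,j=1] A[i]=2<=B[j]=9 take 2 → i++
[i=3,j=1] A[i]=4<=B[j]=9 take 4 → i++
[i=4,j=1] A[i]=5<=B[j]=9 take 5 → i++
[i=5,j=1] A[i]=11>B[j]=9 take 9 → j++
[i=5,j=2] A[i]=11<=B[j]=14 take 11 → i++
[i=6,j=2] A[i]=14<=B[j]=14 take 14 → i++
[i=7,j=2] A[i]=15>B[j]=14 take 14 → j++
[i=7,j=3] A[i]=15<=B[j]=32 take 15 → i++
[i=8,j=3] A[i]=16<=B[j]=32 take 16 → i++
[i=9,j=3] A[i]=19<=B[j]=32 take 19 → i++
[i=10,j=3] A[i]=20<=B[j]=32 take 20 → i++
[i=11,j=3] A[i]=23<=B[j]=32 take 23 → i++
[i=12,j=3] A[i]=24<=B[j]=32 take 24 → i++
[i=13,j=3] A[i]=37>B[j]=32 take 32 → j++
[i=13,j=4] A[i]=37>B[j]=34 take 34 → j++
[i=13,j=5] A[i]=37>B[j]=36 take 36 → j++
[i=13,j=6] B done, take A[i]=37 → i++
[i=14,j=6] B done, take A[i]=39 → i++

merged[17] = 36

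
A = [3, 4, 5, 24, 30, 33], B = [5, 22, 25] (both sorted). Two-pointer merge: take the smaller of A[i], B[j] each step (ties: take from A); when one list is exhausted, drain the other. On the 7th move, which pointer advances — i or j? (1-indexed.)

j

[i=1,j=1] A[i]=3<=B[j]=5 take 3 → i++
[i=2,j=1] A[i]=4<=B[j]=5 take 4 → i++
[i=3,j=1] A[i]=5<=B[j]=5 take 5 → i++
[i=4,j=1] A[i]=24>B[j]=5 take 5 → j++
[i=4,j=2] A[i]=24>B[j]=22 take 22 → j++
[i=4,j=3] A[i]=24<=B[j]=25 take 24 → i++
[i=5,j=3] A[i]=30>B[j]=25 take 25 → j++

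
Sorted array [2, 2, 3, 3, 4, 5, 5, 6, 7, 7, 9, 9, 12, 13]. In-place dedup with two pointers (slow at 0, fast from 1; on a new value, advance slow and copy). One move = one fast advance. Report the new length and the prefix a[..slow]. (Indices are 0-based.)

length 9; prefix = [2, 3, 4, 5, 6, 7, 9, 12, 13]

(s=0,f=1) a[fast]=2=a[slow] dup → fast++
(s=0,f=2) a[fast]=3≠a[slow]=2 write a[1]=3 → slow++,fast++
(s=1,f=3) a[fast]=3=a[slow] dup → fast++
(s=1,f=4) a[fast]=4≠a[slow]=3 write a[2]=4 → slow++,fast++
(s=2,f=5) a[fast]=5≠a[slow]=4 write a[3]=5 → slow++,fast++
(s=3,f=6) a[fast]=5=a[slow] dup → fast++
(s=3,f=7) a[fast]=6≠a[slow]=5 write a[4]=6 → slow++,fast++
(s=4,f=8) a[fast]=7≠a[slow]=6 write a[5]=7 → slow++,fast++
(s=5,f=9) a[fast]=7=a[slow] dup → fast++
(s=5,f=10) a[fast]=9≠a[slow]=7 write a[6]=9 → slow++,fast++
(s=6,f=11) a[fast]=9=a[slow] dup → fast++
(s=6,f=12) a[fast]=12≠a[slow]=9 write a[7]=12 → slow++,fast++
(s=7,f=13) a[fast]=13≠a[slow]=12 write a[8]=13 → slow++,fast++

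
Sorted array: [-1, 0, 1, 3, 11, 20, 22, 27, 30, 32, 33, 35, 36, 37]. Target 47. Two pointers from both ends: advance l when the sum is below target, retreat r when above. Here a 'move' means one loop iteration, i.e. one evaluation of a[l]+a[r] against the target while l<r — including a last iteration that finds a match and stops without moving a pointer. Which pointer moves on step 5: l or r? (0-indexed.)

r

l=0 r=13: -1+37=36 <47, l++
l=1 r=13: 0+37=37 <47, l++
l=2 r=13: 1+37=38 <47, l++
l=3 r=13: 3+37=40 <47, l++
l=4 r=13: 11+37=48 >47, r--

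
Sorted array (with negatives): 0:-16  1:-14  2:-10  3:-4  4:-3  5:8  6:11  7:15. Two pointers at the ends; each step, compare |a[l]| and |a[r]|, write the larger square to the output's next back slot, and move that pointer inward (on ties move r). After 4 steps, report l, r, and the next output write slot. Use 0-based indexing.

l=2, r=5, next write slot=3

[0,7] |-16|>|15| out[7]=256 → l++
[1,7] |-14|<=|15| out[6]=225 → r--
[1,6] |-14|>|11| out[5]=196 → l++
[2,6] |-10|<=|11| out[4]=121 → r--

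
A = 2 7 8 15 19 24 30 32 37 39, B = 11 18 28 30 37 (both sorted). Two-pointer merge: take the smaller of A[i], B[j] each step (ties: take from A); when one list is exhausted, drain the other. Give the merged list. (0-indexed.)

[i=0,j=0] A[i]=2<=B[j]=11 take 2 → i++
[i=1,j=0] A[i]=7<=B[j]=11 take 7 → i++
[i=2,j=0] A[i]=8<=B[j]=11 take 8 → i++
[i=3,j=0] A[i]=15>B[j]=11 take 11 → j++
[i=3,j=1] A[i]=15<=B[j]=18 take 15 → i++
[i=4,j=1] A[i]=19>B[j]=18 take 18 → j++
[i=4,j=2] A[i]=19<=B[j]=28 take 19 → i++
[i=5,j=2] A[i]=24<=B[j]=28 take 24 → i++
[i=6,j=2] A[i]=30>B[j]=28 take 28 → j++
[i=6,j=3] A[i]=30<=B[j]=30 take 30 → i++
[i=7,j=3] A[i]=32>B[j]=30 take 30 → j++
[i=7,j=4] A[i]=32<=B[j]=37 take 32 → i++
[i=8,j=4] A[i]=37<=B[j]=37 take 37 → i++
[i=9,j=4] A[i]=39>B[j]=37 take 37 → j++
[i=9,j=5] B done, take A[i]=39 → i++

[2, 7, 8, 11, 15, 18, 19, 24, 28, 30, 30, 32, 37, 37, 39]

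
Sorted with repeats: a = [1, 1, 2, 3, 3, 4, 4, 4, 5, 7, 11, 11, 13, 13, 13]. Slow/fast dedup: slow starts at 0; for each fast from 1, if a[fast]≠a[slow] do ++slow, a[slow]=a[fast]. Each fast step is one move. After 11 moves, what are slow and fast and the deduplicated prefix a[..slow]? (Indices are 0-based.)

slow=6, fast=12, prefix=[1, 2, 3, 4, 5, 7, 11]

slow=0 fast=1: a[fast]=1=a[slow] dup, fast++
slow=0 fast=2: a[fast]=2≠a[slow]=1 write a[1]=2, slow++,fast++
slow=1 fast=3: a[fast]=3≠a[slow]=2 write a[2]=3, slow++,fast++
slow=2 fast=4: a[fast]=3=a[slow] dup, fast++
slow=2 fast=5: a[fast]=4≠a[slow]=3 write a[3]=4, slow++,fast++
slow=3 fast=6: a[fast]=4=a[slow] dup, fast++
slow=3 fast=7: a[fast]=4=a[slow] dup, fast++
slow=3 fast=8: a[fast]=5≠a[slow]=4 write a[4]=5, slow++,fast++
slow=4 fast=9: a[fast]=7≠a[slow]=5 write a[5]=7, slow++,fast++
slow=5 fast=10: a[fast]=11≠a[slow]=7 write a[6]=11, slow++,fast++
slow=6 fast=11: a[fast]=11=a[slow] dup, fast++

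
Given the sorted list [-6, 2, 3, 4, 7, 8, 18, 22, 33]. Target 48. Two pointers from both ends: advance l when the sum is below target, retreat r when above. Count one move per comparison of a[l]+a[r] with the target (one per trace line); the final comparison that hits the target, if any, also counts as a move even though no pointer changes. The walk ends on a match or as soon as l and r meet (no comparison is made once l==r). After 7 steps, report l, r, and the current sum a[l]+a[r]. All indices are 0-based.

l=6, r=7, sum=40

l=0 r=8: -6+33=27 <48, l++
l=1 r=8: 2+33=35 <48, l++
l=2 r=8: 3+33=36 <48, l++
l=3 r=8: 4+33=37 <48, l++
l=4 r=8: 7+33=40 <48, l++
l=5 r=8: 8+33=41 <48, l++
l=6 r=8: 18+33=51 >48, r--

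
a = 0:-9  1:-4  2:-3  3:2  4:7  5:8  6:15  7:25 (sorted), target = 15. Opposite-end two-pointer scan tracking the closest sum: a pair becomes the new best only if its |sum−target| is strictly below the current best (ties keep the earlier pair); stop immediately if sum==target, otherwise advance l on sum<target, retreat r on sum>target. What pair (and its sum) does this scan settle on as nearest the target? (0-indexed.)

[0,7] -9+25=16 d=1 * → r--
[0,6] -9+15=6 d=9 → l++
[1,6] -4+15=11 d=4 → l++
[2,6] -3+15=12 d=3 → l++
[3,6] 2+15=17 d=2 → r--
[3,5] 2+8=10 d=5 → l++
[4,5] 7+8=15 d=0 * → stop

pair (7, 8) with sum 15 (|Δ|=0)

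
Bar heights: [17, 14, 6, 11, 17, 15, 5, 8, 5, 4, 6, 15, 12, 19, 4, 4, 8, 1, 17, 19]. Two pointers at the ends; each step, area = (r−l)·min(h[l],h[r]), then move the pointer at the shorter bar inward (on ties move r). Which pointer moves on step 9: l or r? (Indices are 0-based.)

l

l=0 r=19: min(17,19)*19=323 best=323 *, l++
l=1 r=19: min(14,19)*18=252 best=323, l++
l=2 r=19: min(6,19)*17=102 best=323, l++
l=3 r=19: min(11,19)*16=176 best=323, l++
l=4 r=19: min(17,19)*15=255 best=323, l++
l=5 r=19: min(15,19)*14=210 best=323, l++
l=6 r=19: min(5,19)*13=65 best=323, l++
l=7 r=19: min(8,19)*12=96 best=323, l++
l=8 r=19: min(5,19)*11=55 best=323, l++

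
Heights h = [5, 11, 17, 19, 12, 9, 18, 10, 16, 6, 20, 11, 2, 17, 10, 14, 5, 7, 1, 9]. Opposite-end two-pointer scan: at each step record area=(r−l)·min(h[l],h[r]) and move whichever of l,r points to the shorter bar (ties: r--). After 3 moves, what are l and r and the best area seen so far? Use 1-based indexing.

l=2, r=18, best area=162

l=1 r=20: min(5,9)*19=95 best=95 *, l++
l=2 r=20: min(11,9)*18=162 best=162 *, r--
l=2 r=19: min(11,1)*17=17 best=162, r--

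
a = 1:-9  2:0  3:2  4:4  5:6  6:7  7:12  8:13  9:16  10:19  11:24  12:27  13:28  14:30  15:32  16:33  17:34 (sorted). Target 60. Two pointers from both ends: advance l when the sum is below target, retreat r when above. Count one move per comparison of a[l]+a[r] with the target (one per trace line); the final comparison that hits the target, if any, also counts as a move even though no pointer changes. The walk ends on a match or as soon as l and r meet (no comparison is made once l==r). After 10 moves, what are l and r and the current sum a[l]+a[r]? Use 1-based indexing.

l=1 r=17: -9+34=25 <60, l++
l=2 r=17: 0+34=34 <60, l++
l=3 r=17: 2+34=36 <60, l++
l=4 r=17: 4+34=38 <60, l++
l=5 r=17: 6+34=40 <60, l++
l=6 r=17: 7+34=41 <60, l++
l=7 r=17: 12+34=46 <60, l++
l=8 r=17: 13+34=47 <60, l++
l=9 r=17: 16+34=50 <60, l++
l=10 r=17: 19+34=53 <60, l++

l=11, r=17, sum=58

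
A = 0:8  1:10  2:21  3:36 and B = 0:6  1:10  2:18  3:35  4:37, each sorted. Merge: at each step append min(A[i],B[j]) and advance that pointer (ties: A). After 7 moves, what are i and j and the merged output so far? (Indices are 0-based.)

i=3, j=4, merged so far=[6, 8, 10, 10, 18, 21, 35]

[i=0,j=0] A[i]=8>B[j]=6 take 6 → j++
[i=0,j=1] A[i]=8<=B[j]=10 take 8 → i++
[i=1,j=1] A[i]=10<=B[j]=10 take 10 → i++
[i=2,j=1] A[i]=21>B[j]=10 take 10 → j++
[i=2,j=2] A[i]=21>B[j]=18 take 18 → j++
[i=2,j=3] A[i]=21<=B[j]=35 take 21 → i++
[i=3,j=3] A[i]=36>B[j]=35 take 35 → j++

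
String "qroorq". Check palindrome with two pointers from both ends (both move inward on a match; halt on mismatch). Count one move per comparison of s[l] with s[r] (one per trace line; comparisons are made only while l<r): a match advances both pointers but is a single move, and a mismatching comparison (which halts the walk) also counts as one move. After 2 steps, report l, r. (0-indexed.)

[0,5] 'q'=='q' → l++,r--
[1,4] 'r'=='r' → l++,r--

l=2, r=3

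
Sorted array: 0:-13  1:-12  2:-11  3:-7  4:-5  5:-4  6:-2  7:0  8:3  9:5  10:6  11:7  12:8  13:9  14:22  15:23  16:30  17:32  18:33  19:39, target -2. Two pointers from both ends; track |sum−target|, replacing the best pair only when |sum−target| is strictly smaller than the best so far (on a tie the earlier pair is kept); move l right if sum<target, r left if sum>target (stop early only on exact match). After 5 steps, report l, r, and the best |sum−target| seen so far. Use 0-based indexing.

l=0, r=14, best |Δ|=12

l=0 r=19: -13+39=26 d=28 *, r--
l=0 r=18: -13+33=20 d=22 *, r--
l=0 r=17: -13+32=19 d=21 *, r--
l=0 r=16: -13+30=17 d=19 *, r--
l=0 r=15: -13+23=10 d=12 *, r--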